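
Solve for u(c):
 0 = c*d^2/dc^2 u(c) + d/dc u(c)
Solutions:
 u(c) = C1 + C2*log(c)


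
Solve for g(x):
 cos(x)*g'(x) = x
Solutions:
 g(x) = C1 + Integral(x/cos(x), x)


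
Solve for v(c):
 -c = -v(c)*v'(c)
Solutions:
 v(c) = -sqrt(C1 + c^2)
 v(c) = sqrt(C1 + c^2)


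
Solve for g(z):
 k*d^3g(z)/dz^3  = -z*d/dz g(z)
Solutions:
 g(z) = C1 + Integral(C2*airyai(z*(-1/k)^(1/3)) + C3*airybi(z*(-1/k)^(1/3)), z)


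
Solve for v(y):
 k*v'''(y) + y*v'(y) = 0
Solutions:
 v(y) = C1 + Integral(C2*airyai(y*(-1/k)^(1/3)) + C3*airybi(y*(-1/k)^(1/3)), y)


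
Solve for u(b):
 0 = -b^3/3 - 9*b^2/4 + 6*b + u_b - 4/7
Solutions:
 u(b) = C1 + b^4/12 + 3*b^3/4 - 3*b^2 + 4*b/7


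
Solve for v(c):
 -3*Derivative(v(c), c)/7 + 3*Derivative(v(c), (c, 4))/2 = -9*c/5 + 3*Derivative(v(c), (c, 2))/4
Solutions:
 v(c) = C1 + C2*exp(-c*(7*252^(1/3)/(sqrt(1002) + 36)^(1/3) + 294^(1/3)*(sqrt(1002) + 36)^(1/3))/84)*sin(3^(1/6)*c*(-3^(2/3)*98^(1/3)*(sqrt(1002) + 36)^(1/3) + 21*28^(1/3)/(sqrt(1002) + 36)^(1/3))/84) + C3*exp(-c*(7*252^(1/3)/(sqrt(1002) + 36)^(1/3) + 294^(1/3)*(sqrt(1002) + 36)^(1/3))/84)*cos(3^(1/6)*c*(-3^(2/3)*98^(1/3)*(sqrt(1002) + 36)^(1/3) + 21*28^(1/3)/(sqrt(1002) + 36)^(1/3))/84) + C4*exp(c*(7*252^(1/3)/(sqrt(1002) + 36)^(1/3) + 294^(1/3)*(sqrt(1002) + 36)^(1/3))/42) + 21*c^2/10 - 147*c/20


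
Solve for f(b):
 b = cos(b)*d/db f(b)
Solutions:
 f(b) = C1 + Integral(b/cos(b), b)


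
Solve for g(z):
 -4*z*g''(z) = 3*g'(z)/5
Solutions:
 g(z) = C1 + C2*z^(17/20)


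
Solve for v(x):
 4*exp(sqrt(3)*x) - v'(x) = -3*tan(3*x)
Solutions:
 v(x) = C1 + 4*sqrt(3)*exp(sqrt(3)*x)/3 - log(cos(3*x))


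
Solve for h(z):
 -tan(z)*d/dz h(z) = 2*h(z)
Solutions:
 h(z) = C1/sin(z)^2


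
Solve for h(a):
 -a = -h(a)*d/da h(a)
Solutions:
 h(a) = -sqrt(C1 + a^2)
 h(a) = sqrt(C1 + a^2)


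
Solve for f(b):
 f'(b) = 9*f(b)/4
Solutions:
 f(b) = C1*exp(9*b/4)


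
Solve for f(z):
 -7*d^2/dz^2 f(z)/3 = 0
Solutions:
 f(z) = C1 + C2*z


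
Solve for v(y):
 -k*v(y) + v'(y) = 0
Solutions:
 v(y) = C1*exp(k*y)


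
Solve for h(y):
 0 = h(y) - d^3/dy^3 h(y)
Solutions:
 h(y) = C3*exp(y) + (C1*sin(sqrt(3)*y/2) + C2*cos(sqrt(3)*y/2))*exp(-y/2)


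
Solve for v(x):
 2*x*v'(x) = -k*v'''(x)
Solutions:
 v(x) = C1 + Integral(C2*airyai(2^(1/3)*x*(-1/k)^(1/3)) + C3*airybi(2^(1/3)*x*(-1/k)^(1/3)), x)


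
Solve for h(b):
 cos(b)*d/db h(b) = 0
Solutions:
 h(b) = C1


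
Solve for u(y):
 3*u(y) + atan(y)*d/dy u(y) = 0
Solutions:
 u(y) = C1*exp(-3*Integral(1/atan(y), y))


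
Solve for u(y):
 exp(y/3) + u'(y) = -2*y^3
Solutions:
 u(y) = C1 - y^4/2 - 3*exp(y/3)


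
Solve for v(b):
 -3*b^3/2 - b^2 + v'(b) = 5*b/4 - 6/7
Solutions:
 v(b) = C1 + 3*b^4/8 + b^3/3 + 5*b^2/8 - 6*b/7


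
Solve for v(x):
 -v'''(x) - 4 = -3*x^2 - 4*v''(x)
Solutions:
 v(x) = C1 + C2*x + C3*exp(4*x) - x^4/16 - x^3/16 + 29*x^2/64


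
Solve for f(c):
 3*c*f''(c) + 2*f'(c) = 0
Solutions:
 f(c) = C1 + C2*c^(1/3)


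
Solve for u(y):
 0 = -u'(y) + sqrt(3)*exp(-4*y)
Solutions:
 u(y) = C1 - sqrt(3)*exp(-4*y)/4


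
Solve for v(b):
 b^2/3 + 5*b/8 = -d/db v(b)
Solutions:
 v(b) = C1 - b^3/9 - 5*b^2/16


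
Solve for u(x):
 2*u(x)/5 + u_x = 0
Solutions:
 u(x) = C1*exp(-2*x/5)


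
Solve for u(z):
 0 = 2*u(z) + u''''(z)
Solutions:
 u(z) = (C1*sin(2^(3/4)*z/2) + C2*cos(2^(3/4)*z/2))*exp(-2^(3/4)*z/2) + (C3*sin(2^(3/4)*z/2) + C4*cos(2^(3/4)*z/2))*exp(2^(3/4)*z/2)


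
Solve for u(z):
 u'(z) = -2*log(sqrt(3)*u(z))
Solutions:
 Integral(1/(2*log(_y) + log(3)), (_y, u(z))) = C1 - z


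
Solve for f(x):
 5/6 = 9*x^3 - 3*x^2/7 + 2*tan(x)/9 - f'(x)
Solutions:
 f(x) = C1 + 9*x^4/4 - x^3/7 - 5*x/6 - 2*log(cos(x))/9


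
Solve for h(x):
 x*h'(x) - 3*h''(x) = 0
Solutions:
 h(x) = C1 + C2*erfi(sqrt(6)*x/6)


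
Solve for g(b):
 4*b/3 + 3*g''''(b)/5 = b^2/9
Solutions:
 g(b) = C1 + C2*b + C3*b^2 + C4*b^3 + b^6/1944 - b^5/54


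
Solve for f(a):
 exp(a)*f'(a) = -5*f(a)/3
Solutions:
 f(a) = C1*exp(5*exp(-a)/3)


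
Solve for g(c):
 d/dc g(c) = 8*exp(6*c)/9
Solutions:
 g(c) = C1 + 4*exp(6*c)/27


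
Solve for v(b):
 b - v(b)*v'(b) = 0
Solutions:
 v(b) = -sqrt(C1 + b^2)
 v(b) = sqrt(C1 + b^2)


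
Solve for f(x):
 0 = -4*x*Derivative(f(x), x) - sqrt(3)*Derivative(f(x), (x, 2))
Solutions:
 f(x) = C1 + C2*erf(sqrt(2)*3^(3/4)*x/3)


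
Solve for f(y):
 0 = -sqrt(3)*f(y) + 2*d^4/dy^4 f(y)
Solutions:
 f(y) = C1*exp(-2^(3/4)*3^(1/8)*y/2) + C2*exp(2^(3/4)*3^(1/8)*y/2) + C3*sin(2^(3/4)*3^(1/8)*y/2) + C4*cos(2^(3/4)*3^(1/8)*y/2)


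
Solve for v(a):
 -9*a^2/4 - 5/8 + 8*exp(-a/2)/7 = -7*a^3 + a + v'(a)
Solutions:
 v(a) = C1 + 7*a^4/4 - 3*a^3/4 - a^2/2 - 5*a/8 - 16*exp(-a/2)/7


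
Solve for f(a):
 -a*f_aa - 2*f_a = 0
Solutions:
 f(a) = C1 + C2/a


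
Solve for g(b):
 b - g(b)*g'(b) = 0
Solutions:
 g(b) = -sqrt(C1 + b^2)
 g(b) = sqrt(C1 + b^2)


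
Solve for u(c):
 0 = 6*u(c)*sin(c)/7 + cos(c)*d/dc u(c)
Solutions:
 u(c) = C1*cos(c)^(6/7)


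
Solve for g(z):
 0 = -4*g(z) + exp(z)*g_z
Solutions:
 g(z) = C1*exp(-4*exp(-z))


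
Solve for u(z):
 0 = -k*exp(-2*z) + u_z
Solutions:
 u(z) = C1 - k*exp(-2*z)/2


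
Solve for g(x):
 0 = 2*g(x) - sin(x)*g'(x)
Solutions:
 g(x) = C1*(cos(x) - 1)/(cos(x) + 1)


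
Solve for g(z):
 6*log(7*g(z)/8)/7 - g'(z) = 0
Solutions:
 7*Integral(1/(-log(_y) - log(7) + 3*log(2)), (_y, g(z)))/6 = C1 - z


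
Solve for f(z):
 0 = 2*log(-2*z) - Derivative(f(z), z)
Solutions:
 f(z) = C1 + 2*z*log(-z) + 2*z*(-1 + log(2))


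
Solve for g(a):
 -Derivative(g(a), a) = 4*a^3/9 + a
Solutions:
 g(a) = C1 - a^4/9 - a^2/2


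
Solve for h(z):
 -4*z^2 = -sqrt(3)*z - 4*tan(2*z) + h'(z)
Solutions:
 h(z) = C1 - 4*z^3/3 + sqrt(3)*z^2/2 - 2*log(cos(2*z))


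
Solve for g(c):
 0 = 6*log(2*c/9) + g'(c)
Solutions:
 g(c) = C1 - 6*c*log(c) + 6*c + c*log(531441/64)


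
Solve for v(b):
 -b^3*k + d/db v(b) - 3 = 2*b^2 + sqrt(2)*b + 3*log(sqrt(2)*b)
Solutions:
 v(b) = C1 + b^4*k/4 + 2*b^3/3 + sqrt(2)*b^2/2 + 3*b*log(b) + 3*b*log(2)/2


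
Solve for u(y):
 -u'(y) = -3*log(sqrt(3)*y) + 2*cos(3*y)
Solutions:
 u(y) = C1 + 3*y*log(y) - 3*y + 3*y*log(3)/2 - 2*sin(3*y)/3


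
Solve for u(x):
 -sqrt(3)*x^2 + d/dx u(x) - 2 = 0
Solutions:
 u(x) = C1 + sqrt(3)*x^3/3 + 2*x


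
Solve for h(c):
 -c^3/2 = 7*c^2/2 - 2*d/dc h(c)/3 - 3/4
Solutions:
 h(c) = C1 + 3*c^4/16 + 7*c^3/4 - 9*c/8


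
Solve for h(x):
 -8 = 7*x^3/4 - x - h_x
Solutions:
 h(x) = C1 + 7*x^4/16 - x^2/2 + 8*x


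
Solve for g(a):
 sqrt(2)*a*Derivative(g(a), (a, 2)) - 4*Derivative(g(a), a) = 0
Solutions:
 g(a) = C1 + C2*a^(1 + 2*sqrt(2))


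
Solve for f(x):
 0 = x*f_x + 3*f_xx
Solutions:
 f(x) = C1 + C2*erf(sqrt(6)*x/6)


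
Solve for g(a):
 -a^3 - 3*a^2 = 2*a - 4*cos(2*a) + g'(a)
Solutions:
 g(a) = C1 - a^4/4 - a^3 - a^2 + 2*sin(2*a)


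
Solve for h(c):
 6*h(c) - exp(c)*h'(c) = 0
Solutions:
 h(c) = C1*exp(-6*exp(-c))


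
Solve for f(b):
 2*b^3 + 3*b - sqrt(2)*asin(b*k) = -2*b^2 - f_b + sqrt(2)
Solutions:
 f(b) = C1 - b^4/2 - 2*b^3/3 - 3*b^2/2 + sqrt(2)*b + sqrt(2)*Piecewise((b*asin(b*k) + sqrt(-b^2*k^2 + 1)/k, Ne(k, 0)), (0, True))


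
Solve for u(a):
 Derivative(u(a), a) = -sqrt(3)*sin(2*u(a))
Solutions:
 u(a) = pi - acos((-C1 - exp(4*sqrt(3)*a))/(C1 - exp(4*sqrt(3)*a)))/2
 u(a) = acos((-C1 - exp(4*sqrt(3)*a))/(C1 - exp(4*sqrt(3)*a)))/2


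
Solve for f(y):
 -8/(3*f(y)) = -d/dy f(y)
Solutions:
 f(y) = -sqrt(C1 + 48*y)/3
 f(y) = sqrt(C1 + 48*y)/3


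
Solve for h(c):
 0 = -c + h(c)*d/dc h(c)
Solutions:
 h(c) = -sqrt(C1 + c^2)
 h(c) = sqrt(C1 + c^2)


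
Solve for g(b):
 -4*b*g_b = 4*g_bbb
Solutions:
 g(b) = C1 + Integral(C2*airyai(-b) + C3*airybi(-b), b)


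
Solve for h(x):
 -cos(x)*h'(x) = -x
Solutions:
 h(x) = C1 + Integral(x/cos(x), x)


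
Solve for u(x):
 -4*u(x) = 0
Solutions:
 u(x) = 0


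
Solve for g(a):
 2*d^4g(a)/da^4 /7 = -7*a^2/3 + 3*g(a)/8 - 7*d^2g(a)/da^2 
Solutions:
 g(a) = C1*exp(-a*sqrt(-49 + sqrt(2422))/2) + C2*exp(a*sqrt(-49 + sqrt(2422))/2) + C3*sin(a*sqrt(49 + sqrt(2422))/2) + C4*cos(a*sqrt(49 + sqrt(2422))/2) + 56*a^2/9 + 6272/27


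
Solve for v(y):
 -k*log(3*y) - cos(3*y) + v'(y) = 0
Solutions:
 v(y) = C1 + k*y*(log(y) - 1) + k*y*log(3) + sin(3*y)/3


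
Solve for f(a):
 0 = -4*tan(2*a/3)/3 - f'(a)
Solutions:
 f(a) = C1 + 2*log(cos(2*a/3))


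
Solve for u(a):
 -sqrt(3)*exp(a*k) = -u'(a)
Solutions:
 u(a) = C1 + sqrt(3)*exp(a*k)/k


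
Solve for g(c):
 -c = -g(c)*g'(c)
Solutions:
 g(c) = -sqrt(C1 + c^2)
 g(c) = sqrt(C1 + c^2)


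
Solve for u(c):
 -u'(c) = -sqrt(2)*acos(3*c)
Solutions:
 u(c) = C1 + sqrt(2)*(c*acos(3*c) - sqrt(1 - 9*c^2)/3)


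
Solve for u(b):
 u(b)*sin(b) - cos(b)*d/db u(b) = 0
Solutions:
 u(b) = C1/cos(b)


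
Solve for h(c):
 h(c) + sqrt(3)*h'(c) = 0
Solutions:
 h(c) = C1*exp(-sqrt(3)*c/3)


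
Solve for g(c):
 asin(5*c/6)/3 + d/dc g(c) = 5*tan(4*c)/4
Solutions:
 g(c) = C1 - c*asin(5*c/6)/3 - sqrt(36 - 25*c^2)/15 - 5*log(cos(4*c))/16


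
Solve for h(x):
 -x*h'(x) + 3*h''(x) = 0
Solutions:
 h(x) = C1 + C2*erfi(sqrt(6)*x/6)


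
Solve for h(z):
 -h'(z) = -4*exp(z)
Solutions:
 h(z) = C1 + 4*exp(z)


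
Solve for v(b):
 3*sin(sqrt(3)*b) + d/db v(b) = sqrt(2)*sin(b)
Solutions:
 v(b) = C1 - sqrt(2)*cos(b) + sqrt(3)*cos(sqrt(3)*b)


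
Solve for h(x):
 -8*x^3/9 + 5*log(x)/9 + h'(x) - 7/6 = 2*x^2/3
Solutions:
 h(x) = C1 + 2*x^4/9 + 2*x^3/9 - 5*x*log(x)/9 + 31*x/18


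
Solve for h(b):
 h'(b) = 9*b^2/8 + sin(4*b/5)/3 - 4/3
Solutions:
 h(b) = C1 + 3*b^3/8 - 4*b/3 - 5*cos(4*b/5)/12


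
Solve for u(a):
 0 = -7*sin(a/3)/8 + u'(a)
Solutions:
 u(a) = C1 - 21*cos(a/3)/8


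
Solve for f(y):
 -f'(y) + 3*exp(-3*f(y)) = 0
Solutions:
 f(y) = log(C1 + 9*y)/3
 f(y) = log((-3^(1/3) - 3^(5/6)*I)*(C1 + 3*y)^(1/3)/2)
 f(y) = log((-3^(1/3) + 3^(5/6)*I)*(C1 + 3*y)^(1/3)/2)


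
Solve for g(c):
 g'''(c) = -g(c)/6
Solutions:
 g(c) = C3*exp(-6^(2/3)*c/6) + (C1*sin(2^(2/3)*3^(1/6)*c/4) + C2*cos(2^(2/3)*3^(1/6)*c/4))*exp(6^(2/3)*c/12)


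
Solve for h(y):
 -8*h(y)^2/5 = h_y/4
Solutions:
 h(y) = 5/(C1 + 32*y)


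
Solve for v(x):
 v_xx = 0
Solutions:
 v(x) = C1 + C2*x


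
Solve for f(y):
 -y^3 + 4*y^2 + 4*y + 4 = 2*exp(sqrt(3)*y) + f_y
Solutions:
 f(y) = C1 - y^4/4 + 4*y^3/3 + 2*y^2 + 4*y - 2*sqrt(3)*exp(sqrt(3)*y)/3


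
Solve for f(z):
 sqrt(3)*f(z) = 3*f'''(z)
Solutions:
 f(z) = C3*exp(3^(5/6)*z/3) + (C1*sin(3^(1/3)*z/2) + C2*cos(3^(1/3)*z/2))*exp(-3^(5/6)*z/6)


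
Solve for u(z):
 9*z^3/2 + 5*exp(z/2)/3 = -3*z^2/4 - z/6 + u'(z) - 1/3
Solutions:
 u(z) = C1 + 9*z^4/8 + z^3/4 + z^2/12 + z/3 + 10*exp(z/2)/3


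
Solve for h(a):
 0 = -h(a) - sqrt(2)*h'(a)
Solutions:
 h(a) = C1*exp(-sqrt(2)*a/2)


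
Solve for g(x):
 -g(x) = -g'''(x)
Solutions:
 g(x) = C3*exp(x) + (C1*sin(sqrt(3)*x/2) + C2*cos(sqrt(3)*x/2))*exp(-x/2)


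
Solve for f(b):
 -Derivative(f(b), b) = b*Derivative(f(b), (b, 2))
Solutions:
 f(b) = C1 + C2*log(b)


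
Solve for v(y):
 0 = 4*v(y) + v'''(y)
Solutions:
 v(y) = C3*exp(-2^(2/3)*y) + (C1*sin(2^(2/3)*sqrt(3)*y/2) + C2*cos(2^(2/3)*sqrt(3)*y/2))*exp(2^(2/3)*y/2)


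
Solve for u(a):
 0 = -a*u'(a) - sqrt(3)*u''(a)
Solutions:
 u(a) = C1 + C2*erf(sqrt(2)*3^(3/4)*a/6)


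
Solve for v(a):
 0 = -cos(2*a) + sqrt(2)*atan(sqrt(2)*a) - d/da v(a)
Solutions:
 v(a) = C1 + sqrt(2)*(a*atan(sqrt(2)*a) - sqrt(2)*log(2*a^2 + 1)/4) - sin(2*a)/2


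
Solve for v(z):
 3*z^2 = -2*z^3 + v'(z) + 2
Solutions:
 v(z) = C1 + z^4/2 + z^3 - 2*z


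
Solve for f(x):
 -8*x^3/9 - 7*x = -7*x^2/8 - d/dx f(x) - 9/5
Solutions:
 f(x) = C1 + 2*x^4/9 - 7*x^3/24 + 7*x^2/2 - 9*x/5


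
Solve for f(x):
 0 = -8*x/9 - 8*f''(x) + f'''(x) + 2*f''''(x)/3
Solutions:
 f(x) = C1 + C2*x + C3*exp(x*(-3 + sqrt(201))/4) + C4*exp(-x*(3 + sqrt(201))/4) - x^3/54 - x^2/144


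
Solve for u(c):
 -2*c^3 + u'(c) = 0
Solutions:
 u(c) = C1 + c^4/2


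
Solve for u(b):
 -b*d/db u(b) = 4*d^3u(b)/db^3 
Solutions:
 u(b) = C1 + Integral(C2*airyai(-2^(1/3)*b/2) + C3*airybi(-2^(1/3)*b/2), b)


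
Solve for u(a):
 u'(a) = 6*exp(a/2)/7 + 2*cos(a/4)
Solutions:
 u(a) = C1 + 12*exp(a/2)/7 + 8*sin(a/4)


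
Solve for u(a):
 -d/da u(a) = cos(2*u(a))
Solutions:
 u(a) = -asin((C1 + exp(4*a))/(C1 - exp(4*a)))/2 + pi/2
 u(a) = asin((C1 + exp(4*a))/(C1 - exp(4*a)))/2


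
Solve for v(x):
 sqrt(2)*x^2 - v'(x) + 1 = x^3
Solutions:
 v(x) = C1 - x^4/4 + sqrt(2)*x^3/3 + x


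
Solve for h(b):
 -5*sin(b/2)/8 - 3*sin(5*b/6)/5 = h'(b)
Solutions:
 h(b) = C1 + 5*cos(b/2)/4 + 18*cos(5*b/6)/25


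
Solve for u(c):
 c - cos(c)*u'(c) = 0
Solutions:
 u(c) = C1 + Integral(c/cos(c), c)


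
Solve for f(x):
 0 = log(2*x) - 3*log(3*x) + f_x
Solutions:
 f(x) = C1 + 2*x*log(x) - 2*x + x*log(27/2)


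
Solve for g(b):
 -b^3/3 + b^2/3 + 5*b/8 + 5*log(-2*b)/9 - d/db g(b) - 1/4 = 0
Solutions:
 g(b) = C1 - b^4/12 + b^3/9 + 5*b^2/16 + 5*b*log(-b)/9 + b*(-29 + 20*log(2))/36


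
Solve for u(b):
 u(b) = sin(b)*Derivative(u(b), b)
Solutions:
 u(b) = C1*sqrt(cos(b) - 1)/sqrt(cos(b) + 1)


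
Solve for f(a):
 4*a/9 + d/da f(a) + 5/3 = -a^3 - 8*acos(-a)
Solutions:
 f(a) = C1 - a^4/4 - 2*a^2/9 - 8*a*acos(-a) - 5*a/3 - 8*sqrt(1 - a^2)


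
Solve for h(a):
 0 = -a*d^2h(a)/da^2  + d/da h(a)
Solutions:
 h(a) = C1 + C2*a^2


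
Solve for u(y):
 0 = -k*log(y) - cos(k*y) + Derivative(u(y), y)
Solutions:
 u(y) = C1 + k*y*(log(y) - 1) + Piecewise((sin(k*y)/k, Ne(k, 0)), (y, True))


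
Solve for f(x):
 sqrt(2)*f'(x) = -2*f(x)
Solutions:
 f(x) = C1*exp(-sqrt(2)*x)


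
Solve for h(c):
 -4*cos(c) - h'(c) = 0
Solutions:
 h(c) = C1 - 4*sin(c)


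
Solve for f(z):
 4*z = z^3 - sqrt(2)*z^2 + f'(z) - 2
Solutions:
 f(z) = C1 - z^4/4 + sqrt(2)*z^3/3 + 2*z^2 + 2*z


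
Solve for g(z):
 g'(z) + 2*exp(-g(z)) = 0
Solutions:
 g(z) = log(C1 - 2*z)


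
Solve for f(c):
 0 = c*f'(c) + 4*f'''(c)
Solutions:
 f(c) = C1 + Integral(C2*airyai(-2^(1/3)*c/2) + C3*airybi(-2^(1/3)*c/2), c)


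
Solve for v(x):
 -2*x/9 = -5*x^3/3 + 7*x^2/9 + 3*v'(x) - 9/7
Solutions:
 v(x) = C1 + 5*x^4/36 - 7*x^3/81 - x^2/27 + 3*x/7


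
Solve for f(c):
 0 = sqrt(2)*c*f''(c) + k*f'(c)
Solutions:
 f(c) = C1 + c^(-sqrt(2)*re(k)/2 + 1)*(C2*sin(sqrt(2)*log(c)*Abs(im(k))/2) + C3*cos(sqrt(2)*log(c)*im(k)/2))


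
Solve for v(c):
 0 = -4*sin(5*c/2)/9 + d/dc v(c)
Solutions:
 v(c) = C1 - 8*cos(5*c/2)/45


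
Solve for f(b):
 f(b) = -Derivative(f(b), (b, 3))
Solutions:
 f(b) = C3*exp(-b) + (C1*sin(sqrt(3)*b/2) + C2*cos(sqrt(3)*b/2))*exp(b/2)


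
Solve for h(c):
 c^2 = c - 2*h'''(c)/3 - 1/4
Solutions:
 h(c) = C1 + C2*c + C3*c^2 - c^5/40 + c^4/16 - c^3/16


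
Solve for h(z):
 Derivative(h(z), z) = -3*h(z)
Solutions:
 h(z) = C1*exp(-3*z)


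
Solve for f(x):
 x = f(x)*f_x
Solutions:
 f(x) = -sqrt(C1 + x^2)
 f(x) = sqrt(C1 + x^2)


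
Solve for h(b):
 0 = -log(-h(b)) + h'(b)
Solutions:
 -li(-h(b)) = C1 + b


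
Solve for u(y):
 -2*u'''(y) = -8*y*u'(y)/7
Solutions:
 u(y) = C1 + Integral(C2*airyai(14^(2/3)*y/7) + C3*airybi(14^(2/3)*y/7), y)


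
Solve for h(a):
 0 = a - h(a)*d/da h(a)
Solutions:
 h(a) = -sqrt(C1 + a^2)
 h(a) = sqrt(C1 + a^2)


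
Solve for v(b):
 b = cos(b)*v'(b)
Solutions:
 v(b) = C1 + Integral(b/cos(b), b)


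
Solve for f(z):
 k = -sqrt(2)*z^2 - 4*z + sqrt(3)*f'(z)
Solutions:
 f(z) = C1 + sqrt(3)*k*z/3 + sqrt(6)*z^3/9 + 2*sqrt(3)*z^2/3


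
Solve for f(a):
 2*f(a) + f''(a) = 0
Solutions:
 f(a) = C1*sin(sqrt(2)*a) + C2*cos(sqrt(2)*a)


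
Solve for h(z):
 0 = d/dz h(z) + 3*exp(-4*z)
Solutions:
 h(z) = C1 + 3*exp(-4*z)/4


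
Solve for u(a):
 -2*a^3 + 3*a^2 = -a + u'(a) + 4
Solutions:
 u(a) = C1 - a^4/2 + a^3 + a^2/2 - 4*a


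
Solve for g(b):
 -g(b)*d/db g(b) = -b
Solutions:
 g(b) = -sqrt(C1 + b^2)
 g(b) = sqrt(C1 + b^2)


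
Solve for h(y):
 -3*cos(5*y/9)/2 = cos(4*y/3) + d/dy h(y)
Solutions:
 h(y) = C1 - 27*sin(5*y/9)/10 - 3*sin(4*y/3)/4


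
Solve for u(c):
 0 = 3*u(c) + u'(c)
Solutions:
 u(c) = C1*exp(-3*c)


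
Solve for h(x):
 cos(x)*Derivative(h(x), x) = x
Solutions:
 h(x) = C1 + Integral(x/cos(x), x)


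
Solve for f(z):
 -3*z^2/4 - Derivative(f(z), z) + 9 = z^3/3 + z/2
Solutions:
 f(z) = C1 - z^4/12 - z^3/4 - z^2/4 + 9*z


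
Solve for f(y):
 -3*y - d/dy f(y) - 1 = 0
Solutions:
 f(y) = C1 - 3*y^2/2 - y


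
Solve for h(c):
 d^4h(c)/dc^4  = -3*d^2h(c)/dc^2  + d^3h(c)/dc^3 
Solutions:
 h(c) = C1 + C2*c + (C3*sin(sqrt(11)*c/2) + C4*cos(sqrt(11)*c/2))*exp(c/2)


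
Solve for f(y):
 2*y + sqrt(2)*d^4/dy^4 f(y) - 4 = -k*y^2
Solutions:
 f(y) = C1 + C2*y + C3*y^2 + C4*y^3 - sqrt(2)*k*y^6/720 - sqrt(2)*y^5/120 + sqrt(2)*y^4/12


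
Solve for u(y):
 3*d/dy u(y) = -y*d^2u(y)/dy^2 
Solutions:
 u(y) = C1 + C2/y^2


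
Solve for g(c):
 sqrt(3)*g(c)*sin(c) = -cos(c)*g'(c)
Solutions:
 g(c) = C1*cos(c)^(sqrt(3))


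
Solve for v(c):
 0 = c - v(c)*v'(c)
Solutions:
 v(c) = -sqrt(C1 + c^2)
 v(c) = sqrt(C1 + c^2)


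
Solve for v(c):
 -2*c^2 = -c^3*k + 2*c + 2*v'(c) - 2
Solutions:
 v(c) = C1 + c^4*k/8 - c^3/3 - c^2/2 + c


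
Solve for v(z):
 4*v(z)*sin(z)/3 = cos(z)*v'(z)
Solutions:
 v(z) = C1/cos(z)^(4/3)


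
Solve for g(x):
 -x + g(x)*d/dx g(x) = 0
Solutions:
 g(x) = -sqrt(C1 + x^2)
 g(x) = sqrt(C1 + x^2)


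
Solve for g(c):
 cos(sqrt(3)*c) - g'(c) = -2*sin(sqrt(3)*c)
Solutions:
 g(c) = C1 + sqrt(3)*sin(sqrt(3)*c)/3 - 2*sqrt(3)*cos(sqrt(3)*c)/3


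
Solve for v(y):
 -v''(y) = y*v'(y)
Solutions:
 v(y) = C1 + C2*erf(sqrt(2)*y/2)


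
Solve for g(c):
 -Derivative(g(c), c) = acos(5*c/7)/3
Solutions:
 g(c) = C1 - c*acos(5*c/7)/3 + sqrt(49 - 25*c^2)/15


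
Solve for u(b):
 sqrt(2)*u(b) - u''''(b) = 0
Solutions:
 u(b) = C1*exp(-2^(1/8)*b) + C2*exp(2^(1/8)*b) + C3*sin(2^(1/8)*b) + C4*cos(2^(1/8)*b)


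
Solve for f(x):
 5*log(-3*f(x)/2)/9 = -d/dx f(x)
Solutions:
 9*Integral(1/(log(-_y) - log(2) + log(3)), (_y, f(x)))/5 = C1 - x


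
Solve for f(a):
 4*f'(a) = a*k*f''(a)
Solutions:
 f(a) = C1 + a^(((re(k) + 4)*re(k) + im(k)^2)/(re(k)^2 + im(k)^2))*(C2*sin(4*log(a)*Abs(im(k))/(re(k)^2 + im(k)^2)) + C3*cos(4*log(a)*im(k)/(re(k)^2 + im(k)^2)))


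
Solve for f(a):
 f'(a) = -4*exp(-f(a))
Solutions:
 f(a) = log(C1 - 4*a)


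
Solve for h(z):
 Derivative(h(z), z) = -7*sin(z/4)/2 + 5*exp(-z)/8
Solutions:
 h(z) = C1 + 14*cos(z/4) - 5*exp(-z)/8


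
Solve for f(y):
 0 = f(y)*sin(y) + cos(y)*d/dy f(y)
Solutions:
 f(y) = C1*cos(y)


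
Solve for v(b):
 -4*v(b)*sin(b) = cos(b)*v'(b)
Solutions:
 v(b) = C1*cos(b)^4


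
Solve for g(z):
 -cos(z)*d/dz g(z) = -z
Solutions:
 g(z) = C1 + Integral(z/cos(z), z)


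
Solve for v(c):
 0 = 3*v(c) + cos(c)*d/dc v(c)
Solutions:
 v(c) = C1*(sin(c) - 1)^(3/2)/(sin(c) + 1)^(3/2)


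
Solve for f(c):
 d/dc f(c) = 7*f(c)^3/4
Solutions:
 f(c) = -sqrt(2)*sqrt(-1/(C1 + 7*c))
 f(c) = sqrt(2)*sqrt(-1/(C1 + 7*c))


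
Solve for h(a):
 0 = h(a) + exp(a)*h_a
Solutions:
 h(a) = C1*exp(exp(-a))


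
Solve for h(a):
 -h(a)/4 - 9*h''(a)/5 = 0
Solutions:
 h(a) = C1*sin(sqrt(5)*a/6) + C2*cos(sqrt(5)*a/6)


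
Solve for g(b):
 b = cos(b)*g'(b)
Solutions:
 g(b) = C1 + Integral(b/cos(b), b)


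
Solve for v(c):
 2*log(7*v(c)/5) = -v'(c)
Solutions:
 -Integral(1/(-log(_y) - log(7) + log(5)), (_y, v(c)))/2 = C1 - c


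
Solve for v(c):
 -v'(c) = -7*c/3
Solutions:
 v(c) = C1 + 7*c^2/6


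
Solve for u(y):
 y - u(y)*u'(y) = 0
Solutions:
 u(y) = -sqrt(C1 + y^2)
 u(y) = sqrt(C1 + y^2)


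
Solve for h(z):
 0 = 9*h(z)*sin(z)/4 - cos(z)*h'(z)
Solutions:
 h(z) = C1/cos(z)^(9/4)


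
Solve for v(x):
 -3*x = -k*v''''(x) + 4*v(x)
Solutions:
 v(x) = C1*exp(-sqrt(2)*x*(1/k)^(1/4)) + C2*exp(sqrt(2)*x*(1/k)^(1/4)) + C3*exp(-sqrt(2)*I*x*(1/k)^(1/4)) + C4*exp(sqrt(2)*I*x*(1/k)^(1/4)) - 3*x/4


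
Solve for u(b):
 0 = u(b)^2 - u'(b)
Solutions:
 u(b) = -1/(C1 + b)


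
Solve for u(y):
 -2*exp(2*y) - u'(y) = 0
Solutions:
 u(y) = C1 - exp(2*y)


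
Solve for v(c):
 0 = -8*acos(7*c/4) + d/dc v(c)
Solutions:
 v(c) = C1 + 8*c*acos(7*c/4) - 8*sqrt(16 - 49*c^2)/7


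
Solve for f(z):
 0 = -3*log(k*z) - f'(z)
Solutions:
 f(z) = C1 - 3*z*log(k*z) + 3*z


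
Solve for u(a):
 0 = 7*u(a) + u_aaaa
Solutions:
 u(a) = (C1*sin(sqrt(2)*7^(1/4)*a/2) + C2*cos(sqrt(2)*7^(1/4)*a/2))*exp(-sqrt(2)*7^(1/4)*a/2) + (C3*sin(sqrt(2)*7^(1/4)*a/2) + C4*cos(sqrt(2)*7^(1/4)*a/2))*exp(sqrt(2)*7^(1/4)*a/2)


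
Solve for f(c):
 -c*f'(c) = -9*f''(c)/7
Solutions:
 f(c) = C1 + C2*erfi(sqrt(14)*c/6)


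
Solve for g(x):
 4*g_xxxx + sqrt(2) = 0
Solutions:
 g(x) = C1 + C2*x + C3*x^2 + C4*x^3 - sqrt(2)*x^4/96


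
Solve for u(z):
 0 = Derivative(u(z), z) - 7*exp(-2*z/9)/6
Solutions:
 u(z) = C1 - 21*exp(-2*z/9)/4


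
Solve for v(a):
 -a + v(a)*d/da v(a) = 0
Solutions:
 v(a) = -sqrt(C1 + a^2)
 v(a) = sqrt(C1 + a^2)


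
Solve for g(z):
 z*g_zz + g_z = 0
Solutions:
 g(z) = C1 + C2*log(z)


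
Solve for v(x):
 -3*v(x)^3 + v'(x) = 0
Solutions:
 v(x) = -sqrt(2)*sqrt(-1/(C1 + 3*x))/2
 v(x) = sqrt(2)*sqrt(-1/(C1 + 3*x))/2


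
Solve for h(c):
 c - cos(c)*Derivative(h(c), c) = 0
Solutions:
 h(c) = C1 + Integral(c/cos(c), c)


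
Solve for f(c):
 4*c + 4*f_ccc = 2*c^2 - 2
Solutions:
 f(c) = C1 + C2*c + C3*c^2 + c^5/120 - c^4/24 - c^3/12


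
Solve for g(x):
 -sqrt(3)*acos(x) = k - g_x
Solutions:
 g(x) = C1 + k*x + sqrt(3)*(x*acos(x) - sqrt(1 - x^2))


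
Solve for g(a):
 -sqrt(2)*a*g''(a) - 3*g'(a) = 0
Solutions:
 g(a) = C1 + C2*a^(1 - 3*sqrt(2)/2)


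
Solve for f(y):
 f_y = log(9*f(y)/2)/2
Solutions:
 2*Integral(1/(-log(_y) - 2*log(3) + log(2)), (_y, f(y))) = C1 - y


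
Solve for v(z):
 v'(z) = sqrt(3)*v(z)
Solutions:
 v(z) = C1*exp(sqrt(3)*z)


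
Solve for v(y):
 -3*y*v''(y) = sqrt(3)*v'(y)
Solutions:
 v(y) = C1 + C2*y^(1 - sqrt(3)/3)


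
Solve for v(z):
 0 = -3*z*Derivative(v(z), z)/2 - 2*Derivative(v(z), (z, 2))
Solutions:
 v(z) = C1 + C2*erf(sqrt(6)*z/4)


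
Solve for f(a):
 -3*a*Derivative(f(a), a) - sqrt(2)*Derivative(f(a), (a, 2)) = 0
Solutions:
 f(a) = C1 + C2*erf(2^(1/4)*sqrt(3)*a/2)


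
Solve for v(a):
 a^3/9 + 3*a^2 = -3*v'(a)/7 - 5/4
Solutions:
 v(a) = C1 - 7*a^4/108 - 7*a^3/3 - 35*a/12


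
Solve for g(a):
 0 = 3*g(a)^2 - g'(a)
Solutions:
 g(a) = -1/(C1 + 3*a)


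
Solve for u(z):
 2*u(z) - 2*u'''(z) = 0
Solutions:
 u(z) = C3*exp(z) + (C1*sin(sqrt(3)*z/2) + C2*cos(sqrt(3)*z/2))*exp(-z/2)


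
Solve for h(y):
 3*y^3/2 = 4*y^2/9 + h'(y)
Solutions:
 h(y) = C1 + 3*y^4/8 - 4*y^3/27


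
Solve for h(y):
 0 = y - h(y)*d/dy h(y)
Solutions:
 h(y) = -sqrt(C1 + y^2)
 h(y) = sqrt(C1 + y^2)


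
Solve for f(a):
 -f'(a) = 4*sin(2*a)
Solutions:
 f(a) = C1 + 2*cos(2*a)


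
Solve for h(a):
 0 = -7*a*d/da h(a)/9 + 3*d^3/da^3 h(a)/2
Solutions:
 h(a) = C1 + Integral(C2*airyai(14^(1/3)*a/3) + C3*airybi(14^(1/3)*a/3), a)


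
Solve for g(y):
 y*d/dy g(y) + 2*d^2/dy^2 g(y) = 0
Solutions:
 g(y) = C1 + C2*erf(y/2)


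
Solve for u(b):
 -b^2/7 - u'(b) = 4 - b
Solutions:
 u(b) = C1 - b^3/21 + b^2/2 - 4*b


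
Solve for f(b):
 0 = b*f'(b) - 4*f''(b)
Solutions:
 f(b) = C1 + C2*erfi(sqrt(2)*b/4)


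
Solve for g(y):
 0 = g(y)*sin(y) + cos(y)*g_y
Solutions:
 g(y) = C1*cos(y)


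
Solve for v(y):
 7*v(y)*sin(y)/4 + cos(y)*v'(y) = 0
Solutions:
 v(y) = C1*cos(y)^(7/4)


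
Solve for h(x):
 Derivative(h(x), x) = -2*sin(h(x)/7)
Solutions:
 2*x + 7*log(cos(h(x)/7) - 1)/2 - 7*log(cos(h(x)/7) + 1)/2 = C1


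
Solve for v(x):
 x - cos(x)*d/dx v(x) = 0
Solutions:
 v(x) = C1 + Integral(x/cos(x), x)


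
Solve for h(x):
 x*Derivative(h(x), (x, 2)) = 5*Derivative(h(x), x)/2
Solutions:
 h(x) = C1 + C2*x^(7/2)


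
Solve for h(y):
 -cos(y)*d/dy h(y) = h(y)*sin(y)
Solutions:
 h(y) = C1*cos(y)


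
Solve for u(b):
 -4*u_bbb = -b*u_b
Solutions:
 u(b) = C1 + Integral(C2*airyai(2^(1/3)*b/2) + C3*airybi(2^(1/3)*b/2), b)


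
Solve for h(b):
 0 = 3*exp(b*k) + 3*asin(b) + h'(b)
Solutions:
 h(b) = C1 - 3*b*asin(b) - 3*sqrt(1 - b^2) - 3*Piecewise((exp(b*k)/k, Ne(k, 0)), (b, True))


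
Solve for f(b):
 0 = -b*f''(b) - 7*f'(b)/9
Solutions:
 f(b) = C1 + C2*b^(2/9)


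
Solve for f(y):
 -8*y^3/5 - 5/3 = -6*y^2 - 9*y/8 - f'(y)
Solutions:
 f(y) = C1 + 2*y^4/5 - 2*y^3 - 9*y^2/16 + 5*y/3


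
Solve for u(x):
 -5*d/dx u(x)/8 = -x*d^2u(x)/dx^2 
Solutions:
 u(x) = C1 + C2*x^(13/8)


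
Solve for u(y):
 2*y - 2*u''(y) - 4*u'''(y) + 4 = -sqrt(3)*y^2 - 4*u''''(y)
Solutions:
 u(y) = C1 + C2*y + C3*exp(y*(1 - sqrt(3))/2) + C4*exp(y*(1 + sqrt(3))/2) + sqrt(3)*y^4/24 + y^3*(1 - 2*sqrt(3))/6 + 3*sqrt(3)*y^2


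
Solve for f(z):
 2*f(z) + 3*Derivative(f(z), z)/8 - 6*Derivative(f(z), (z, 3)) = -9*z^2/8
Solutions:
 f(z) = C1*exp(-3^(1/3)*z*(3^(1/3)/(sqrt(9213) + 96)^(1/3) + (sqrt(9213) + 96)^(1/3))/24)*sin(3^(1/6)*z*(-3^(2/3)*(sqrt(9213) + 96)^(1/3) + 3/(sqrt(9213) + 96)^(1/3))/24) + C2*exp(-3^(1/3)*z*(3^(1/3)/(sqrt(9213) + 96)^(1/3) + (sqrt(9213) + 96)^(1/3))/24)*cos(3^(1/6)*z*(-3^(2/3)*(sqrt(9213) + 96)^(1/3) + 3/(sqrt(9213) + 96)^(1/3))/24) + C3*exp(3^(1/3)*z*(3^(1/3)/(sqrt(9213) + 96)^(1/3) + (sqrt(9213) + 96)^(1/3))/12) - 9*z^2/16 + 27*z/128 - 81/2048


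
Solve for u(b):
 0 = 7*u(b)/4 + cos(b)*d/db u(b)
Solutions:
 u(b) = C1*(sin(b) - 1)^(7/8)/(sin(b) + 1)^(7/8)


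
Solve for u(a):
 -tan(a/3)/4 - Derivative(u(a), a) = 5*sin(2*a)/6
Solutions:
 u(a) = C1 + 3*log(cos(a/3))/4 + 5*cos(2*a)/12


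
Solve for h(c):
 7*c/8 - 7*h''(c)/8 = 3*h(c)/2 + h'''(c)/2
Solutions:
 h(c) = C1*exp(c*(-14 + 49/(72*sqrt(1639) + 2935)^(1/3) + (72*sqrt(1639) + 2935)^(1/3))/24)*sin(sqrt(3)*c*(-(72*sqrt(1639) + 2935)^(1/3) + 49/(72*sqrt(1639) + 2935)^(1/3))/24) + C2*exp(c*(-14 + 49/(72*sqrt(1639) + 2935)^(1/3) + (72*sqrt(1639) + 2935)^(1/3))/24)*cos(sqrt(3)*c*(-(72*sqrt(1639) + 2935)^(1/3) + 49/(72*sqrt(1639) + 2935)^(1/3))/24) + C3*exp(-c*(49/(72*sqrt(1639) + 2935)^(1/3) + 7 + (72*sqrt(1639) + 2935)^(1/3))/12) + 7*c/12


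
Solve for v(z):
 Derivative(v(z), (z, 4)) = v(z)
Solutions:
 v(z) = C1*exp(-z) + C2*exp(z) + C3*sin(z) + C4*cos(z)


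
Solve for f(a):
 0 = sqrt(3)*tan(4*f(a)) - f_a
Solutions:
 f(a) = -asin(C1*exp(4*sqrt(3)*a))/4 + pi/4
 f(a) = asin(C1*exp(4*sqrt(3)*a))/4


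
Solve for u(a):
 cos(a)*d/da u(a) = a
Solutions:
 u(a) = C1 + Integral(a/cos(a), a)


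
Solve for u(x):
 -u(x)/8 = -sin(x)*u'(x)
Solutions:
 u(x) = C1*(cos(x) - 1)^(1/16)/(cos(x) + 1)^(1/16)


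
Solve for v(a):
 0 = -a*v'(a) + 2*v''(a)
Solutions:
 v(a) = C1 + C2*erfi(a/2)


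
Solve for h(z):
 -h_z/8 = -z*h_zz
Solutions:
 h(z) = C1 + C2*z^(9/8)


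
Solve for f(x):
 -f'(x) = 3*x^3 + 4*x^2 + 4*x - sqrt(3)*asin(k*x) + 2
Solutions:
 f(x) = C1 - 3*x^4/4 - 4*x^3/3 - 2*x^2 - 2*x + sqrt(3)*Piecewise((x*asin(k*x) + sqrt(-k^2*x^2 + 1)/k, Ne(k, 0)), (0, True))


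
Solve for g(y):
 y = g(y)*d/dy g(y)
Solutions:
 g(y) = -sqrt(C1 + y^2)
 g(y) = sqrt(C1 + y^2)


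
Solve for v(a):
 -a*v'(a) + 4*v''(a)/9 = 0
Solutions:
 v(a) = C1 + C2*erfi(3*sqrt(2)*a/4)


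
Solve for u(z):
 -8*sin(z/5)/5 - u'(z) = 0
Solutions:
 u(z) = C1 + 8*cos(z/5)


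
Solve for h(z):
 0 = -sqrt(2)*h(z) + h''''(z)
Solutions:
 h(z) = C1*exp(-2^(1/8)*z) + C2*exp(2^(1/8)*z) + C3*sin(2^(1/8)*z) + C4*cos(2^(1/8)*z)


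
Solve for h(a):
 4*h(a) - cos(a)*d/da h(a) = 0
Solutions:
 h(a) = C1*(sin(a)^2 + 2*sin(a) + 1)/(sin(a)^2 - 2*sin(a) + 1)


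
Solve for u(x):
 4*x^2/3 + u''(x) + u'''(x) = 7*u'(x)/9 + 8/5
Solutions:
 u(x) = C1 + C2*exp(x*(-3 + sqrt(37))/6) + C3*exp(-x*(3 + sqrt(37))/6) + 4*x^3/7 + 108*x^2/49 + 13752*x/1715


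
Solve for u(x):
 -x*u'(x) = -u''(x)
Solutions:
 u(x) = C1 + C2*erfi(sqrt(2)*x/2)


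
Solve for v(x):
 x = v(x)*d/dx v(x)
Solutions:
 v(x) = -sqrt(C1 + x^2)
 v(x) = sqrt(C1 + x^2)


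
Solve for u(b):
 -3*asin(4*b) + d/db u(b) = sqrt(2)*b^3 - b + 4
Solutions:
 u(b) = C1 + sqrt(2)*b^4/4 - b^2/2 + 3*b*asin(4*b) + 4*b + 3*sqrt(1 - 16*b^2)/4


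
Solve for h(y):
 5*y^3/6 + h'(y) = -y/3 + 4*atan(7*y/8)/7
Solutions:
 h(y) = C1 - 5*y^4/24 - y^2/6 + 4*y*atan(7*y/8)/7 - 16*log(49*y^2 + 64)/49


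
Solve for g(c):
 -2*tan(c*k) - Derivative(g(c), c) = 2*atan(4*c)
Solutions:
 g(c) = C1 - 2*c*atan(4*c) - 2*Piecewise((-log(cos(c*k))/k, Ne(k, 0)), (0, True)) + log(16*c^2 + 1)/4


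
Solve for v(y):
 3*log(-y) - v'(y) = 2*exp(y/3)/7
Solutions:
 v(y) = C1 + 3*y*log(-y) - 3*y - 6*exp(y/3)/7


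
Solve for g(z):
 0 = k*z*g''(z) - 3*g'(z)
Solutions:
 g(z) = C1 + z^(((re(k) + 3)*re(k) + im(k)^2)/(re(k)^2 + im(k)^2))*(C2*sin(3*log(z)*Abs(im(k))/(re(k)^2 + im(k)^2)) + C3*cos(3*log(z)*im(k)/(re(k)^2 + im(k)^2)))


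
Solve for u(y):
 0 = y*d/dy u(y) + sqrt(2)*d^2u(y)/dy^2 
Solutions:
 u(y) = C1 + C2*erf(2^(1/4)*y/2)


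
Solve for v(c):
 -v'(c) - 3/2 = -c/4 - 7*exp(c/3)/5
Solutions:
 v(c) = C1 + c^2/8 - 3*c/2 + 21*exp(c/3)/5


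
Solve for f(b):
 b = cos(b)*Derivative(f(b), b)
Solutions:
 f(b) = C1 + Integral(b/cos(b), b)


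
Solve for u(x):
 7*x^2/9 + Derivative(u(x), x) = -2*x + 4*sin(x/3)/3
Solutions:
 u(x) = C1 - 7*x^3/27 - x^2 - 4*cos(x/3)


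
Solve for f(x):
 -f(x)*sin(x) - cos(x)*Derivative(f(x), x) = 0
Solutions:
 f(x) = C1*cos(x)


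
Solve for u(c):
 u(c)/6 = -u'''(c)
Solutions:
 u(c) = C3*exp(-6^(2/3)*c/6) + (C1*sin(2^(2/3)*3^(1/6)*c/4) + C2*cos(2^(2/3)*3^(1/6)*c/4))*exp(6^(2/3)*c/12)


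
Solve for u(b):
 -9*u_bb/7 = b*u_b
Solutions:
 u(b) = C1 + C2*erf(sqrt(14)*b/6)


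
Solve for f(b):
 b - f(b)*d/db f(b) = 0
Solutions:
 f(b) = -sqrt(C1 + b^2)
 f(b) = sqrt(C1 + b^2)


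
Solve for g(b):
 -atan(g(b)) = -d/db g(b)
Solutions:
 Integral(1/atan(_y), (_y, g(b))) = C1 + b


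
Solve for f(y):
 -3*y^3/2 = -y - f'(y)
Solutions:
 f(y) = C1 + 3*y^4/8 - y^2/2


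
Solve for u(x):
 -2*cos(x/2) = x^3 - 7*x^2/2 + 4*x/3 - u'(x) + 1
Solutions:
 u(x) = C1 + x^4/4 - 7*x^3/6 + 2*x^2/3 + x + 4*sin(x/2)


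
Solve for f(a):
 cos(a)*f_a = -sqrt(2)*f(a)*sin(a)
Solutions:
 f(a) = C1*cos(a)^(sqrt(2))


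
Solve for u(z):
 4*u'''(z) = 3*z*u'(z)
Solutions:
 u(z) = C1 + Integral(C2*airyai(6^(1/3)*z/2) + C3*airybi(6^(1/3)*z/2), z)


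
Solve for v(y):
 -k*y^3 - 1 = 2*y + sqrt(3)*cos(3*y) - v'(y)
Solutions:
 v(y) = C1 + k*y^4/4 + y^2 + y + sqrt(3)*sin(3*y)/3


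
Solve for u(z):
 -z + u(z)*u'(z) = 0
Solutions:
 u(z) = -sqrt(C1 + z^2)
 u(z) = sqrt(C1 + z^2)


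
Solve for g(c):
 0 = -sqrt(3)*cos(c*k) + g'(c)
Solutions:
 g(c) = C1 + sqrt(3)*sin(c*k)/k


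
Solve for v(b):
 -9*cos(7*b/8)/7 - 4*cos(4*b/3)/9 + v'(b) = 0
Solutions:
 v(b) = C1 + 72*sin(7*b/8)/49 + sin(4*b/3)/3


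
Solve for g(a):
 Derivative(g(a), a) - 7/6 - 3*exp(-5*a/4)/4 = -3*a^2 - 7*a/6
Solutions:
 g(a) = C1 - a^3 - 7*a^2/12 + 7*a/6 - 3*exp(-5*a/4)/5


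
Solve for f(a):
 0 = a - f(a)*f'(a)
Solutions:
 f(a) = -sqrt(C1 + a^2)
 f(a) = sqrt(C1 + a^2)


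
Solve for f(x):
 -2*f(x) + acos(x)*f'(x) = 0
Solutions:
 f(x) = C1*exp(2*Integral(1/acos(x), x))


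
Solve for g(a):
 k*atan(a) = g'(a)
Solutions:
 g(a) = C1 + k*(a*atan(a) - log(a^2 + 1)/2)


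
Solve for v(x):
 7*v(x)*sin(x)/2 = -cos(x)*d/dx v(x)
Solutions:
 v(x) = C1*cos(x)^(7/2)


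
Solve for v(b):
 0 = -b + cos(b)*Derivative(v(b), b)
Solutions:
 v(b) = C1 + Integral(b/cos(b), b)


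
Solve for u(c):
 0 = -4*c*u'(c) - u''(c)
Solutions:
 u(c) = C1 + C2*erf(sqrt(2)*c)


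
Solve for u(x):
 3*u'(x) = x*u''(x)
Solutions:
 u(x) = C1 + C2*x^4


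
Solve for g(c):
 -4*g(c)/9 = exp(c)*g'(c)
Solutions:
 g(c) = C1*exp(4*exp(-c)/9)


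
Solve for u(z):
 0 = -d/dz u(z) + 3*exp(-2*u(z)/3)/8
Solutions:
 u(z) = 3*log(-sqrt(C1 + 3*z)) - 3*log(6) + 3*log(3)/2
 u(z) = 3*log(C1 + 3*z)/2 - 3*log(6) + 3*log(3)/2


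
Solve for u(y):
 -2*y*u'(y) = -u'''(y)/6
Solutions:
 u(y) = C1 + Integral(C2*airyai(12^(1/3)*y) + C3*airybi(12^(1/3)*y), y)


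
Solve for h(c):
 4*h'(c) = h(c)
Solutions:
 h(c) = C1*exp(c/4)


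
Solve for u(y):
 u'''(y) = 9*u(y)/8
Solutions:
 u(y) = C3*exp(3^(2/3)*y/2) + (C1*sin(3*3^(1/6)*y/4) + C2*cos(3*3^(1/6)*y/4))*exp(-3^(2/3)*y/4)


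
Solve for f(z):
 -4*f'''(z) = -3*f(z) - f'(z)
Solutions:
 f(z) = C3*exp(z) + (C1*sin(sqrt(2)*z/2) + C2*cos(sqrt(2)*z/2))*exp(-z/2)


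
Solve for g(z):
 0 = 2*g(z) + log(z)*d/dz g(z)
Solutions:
 g(z) = C1*exp(-2*li(z))


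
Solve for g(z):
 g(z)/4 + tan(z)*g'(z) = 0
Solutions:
 g(z) = C1/sin(z)^(1/4)


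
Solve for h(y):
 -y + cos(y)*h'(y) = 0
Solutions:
 h(y) = C1 + Integral(y/cos(y), y)


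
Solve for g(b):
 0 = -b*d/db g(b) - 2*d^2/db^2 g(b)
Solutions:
 g(b) = C1 + C2*erf(b/2)


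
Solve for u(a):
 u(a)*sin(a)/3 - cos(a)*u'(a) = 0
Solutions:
 u(a) = C1/cos(a)^(1/3)


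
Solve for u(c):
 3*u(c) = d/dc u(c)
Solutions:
 u(c) = C1*exp(3*c)


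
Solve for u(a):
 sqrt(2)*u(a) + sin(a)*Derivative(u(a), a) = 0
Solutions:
 u(a) = C1*(cos(a) + 1)^(sqrt(2)/2)/(cos(a) - 1)^(sqrt(2)/2)


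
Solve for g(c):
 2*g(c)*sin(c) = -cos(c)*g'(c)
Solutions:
 g(c) = C1*cos(c)^2


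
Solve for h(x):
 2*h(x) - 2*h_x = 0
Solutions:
 h(x) = C1*exp(x)


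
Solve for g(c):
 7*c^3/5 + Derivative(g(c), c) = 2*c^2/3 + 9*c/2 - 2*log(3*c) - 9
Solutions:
 g(c) = C1 - 7*c^4/20 + 2*c^3/9 + 9*c^2/4 - 2*c*log(c) - 7*c - 2*c*log(3)


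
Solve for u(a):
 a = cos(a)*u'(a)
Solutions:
 u(a) = C1 + Integral(a/cos(a), a)


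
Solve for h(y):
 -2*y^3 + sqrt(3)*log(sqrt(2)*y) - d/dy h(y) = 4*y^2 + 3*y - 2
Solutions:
 h(y) = C1 - y^4/2 - 4*y^3/3 - 3*y^2/2 + sqrt(3)*y*log(y) - sqrt(3)*y + sqrt(3)*y*log(2)/2 + 2*y


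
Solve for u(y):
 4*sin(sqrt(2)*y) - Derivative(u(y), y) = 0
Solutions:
 u(y) = C1 - 2*sqrt(2)*cos(sqrt(2)*y)


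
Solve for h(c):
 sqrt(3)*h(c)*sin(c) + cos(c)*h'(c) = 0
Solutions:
 h(c) = C1*cos(c)^(sqrt(3))


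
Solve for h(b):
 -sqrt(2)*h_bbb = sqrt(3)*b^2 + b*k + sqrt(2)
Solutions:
 h(b) = C1 + C2*b + C3*b^2 - sqrt(6)*b^5/120 - sqrt(2)*b^4*k/48 - b^3/6


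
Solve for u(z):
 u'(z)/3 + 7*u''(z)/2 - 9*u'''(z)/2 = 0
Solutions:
 u(z) = C1 + C2*exp(z*(7 - sqrt(73))/18) + C3*exp(z*(7 + sqrt(73))/18)


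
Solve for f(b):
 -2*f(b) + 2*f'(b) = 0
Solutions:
 f(b) = C1*exp(b)


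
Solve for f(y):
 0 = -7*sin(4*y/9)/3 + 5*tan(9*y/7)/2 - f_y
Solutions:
 f(y) = C1 - 35*log(cos(9*y/7))/18 + 21*cos(4*y/9)/4


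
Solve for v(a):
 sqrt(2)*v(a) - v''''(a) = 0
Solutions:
 v(a) = C1*exp(-2^(1/8)*a) + C2*exp(2^(1/8)*a) + C3*sin(2^(1/8)*a) + C4*cos(2^(1/8)*a)


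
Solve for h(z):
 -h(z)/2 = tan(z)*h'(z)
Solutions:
 h(z) = C1/sqrt(sin(z))


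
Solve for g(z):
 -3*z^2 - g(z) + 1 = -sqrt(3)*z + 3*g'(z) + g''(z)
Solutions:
 g(z) = C1*exp(z*(-3 + sqrt(5))/2) + C2*exp(-z*(sqrt(5) + 3)/2) - 3*z^2 + sqrt(3)*z + 18*z - 47 - 3*sqrt(3)


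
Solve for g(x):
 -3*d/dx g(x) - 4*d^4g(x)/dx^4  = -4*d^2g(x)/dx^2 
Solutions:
 g(x) = C1 + C2*exp(3^(1/3)*x*(4*3^(1/3)/(sqrt(537) + 27)^(1/3) + (sqrt(537) + 27)^(1/3))/12)*sin(3^(1/6)*x*(-3^(2/3)*(sqrt(537) + 27)^(1/3)/12 + (sqrt(537) + 27)^(-1/3))) + C3*exp(3^(1/3)*x*(4*3^(1/3)/(sqrt(537) + 27)^(1/3) + (sqrt(537) + 27)^(1/3))/12)*cos(3^(1/6)*x*(-3^(2/3)*(sqrt(537) + 27)^(1/3)/12 + (sqrt(537) + 27)^(-1/3))) + C4*exp(-3^(1/3)*x*(4*3^(1/3)/(sqrt(537) + 27)^(1/3) + (sqrt(537) + 27)^(1/3))/6)


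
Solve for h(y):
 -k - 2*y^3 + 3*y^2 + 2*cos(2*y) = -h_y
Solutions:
 h(y) = C1 + k*y + y^4/2 - y^3 - sin(2*y)


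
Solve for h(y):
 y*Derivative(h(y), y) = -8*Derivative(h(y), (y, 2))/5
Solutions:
 h(y) = C1 + C2*erf(sqrt(5)*y/4)


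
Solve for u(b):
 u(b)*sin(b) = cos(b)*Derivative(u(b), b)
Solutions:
 u(b) = C1/cos(b)


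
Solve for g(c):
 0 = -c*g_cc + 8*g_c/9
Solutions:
 g(c) = C1 + C2*c^(17/9)


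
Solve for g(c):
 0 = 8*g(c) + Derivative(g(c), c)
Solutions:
 g(c) = C1*exp(-8*c)


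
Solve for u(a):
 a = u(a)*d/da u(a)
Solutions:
 u(a) = -sqrt(C1 + a^2)
 u(a) = sqrt(C1 + a^2)


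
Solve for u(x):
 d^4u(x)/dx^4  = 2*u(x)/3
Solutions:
 u(x) = C1*exp(-2^(1/4)*3^(3/4)*x/3) + C2*exp(2^(1/4)*3^(3/4)*x/3) + C3*sin(2^(1/4)*3^(3/4)*x/3) + C4*cos(2^(1/4)*3^(3/4)*x/3)


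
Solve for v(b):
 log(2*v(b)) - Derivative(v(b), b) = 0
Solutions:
 -Integral(1/(log(_y) + log(2)), (_y, v(b))) = C1 - b


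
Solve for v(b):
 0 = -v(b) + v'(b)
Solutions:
 v(b) = C1*exp(b)


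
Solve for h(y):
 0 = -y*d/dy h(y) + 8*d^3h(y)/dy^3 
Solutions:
 h(y) = C1 + Integral(C2*airyai(y/2) + C3*airybi(y/2), y)


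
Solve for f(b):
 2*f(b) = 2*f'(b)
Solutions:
 f(b) = C1*exp(b)


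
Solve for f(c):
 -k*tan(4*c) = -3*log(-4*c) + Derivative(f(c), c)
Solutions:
 f(c) = C1 + 3*c*log(-c) - 3*c + 6*c*log(2) + k*log(cos(4*c))/4


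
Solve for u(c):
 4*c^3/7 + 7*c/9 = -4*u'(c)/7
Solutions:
 u(c) = C1 - c^4/4 - 49*c^2/72


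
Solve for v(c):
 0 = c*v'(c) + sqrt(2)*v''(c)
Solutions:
 v(c) = C1 + C2*erf(2^(1/4)*c/2)


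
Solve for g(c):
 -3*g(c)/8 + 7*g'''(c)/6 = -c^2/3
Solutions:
 g(c) = C3*exp(3^(2/3)*98^(1/3)*c/14) + 8*c^2/9 + (C1*sin(3*3^(1/6)*98^(1/3)*c/28) + C2*cos(3*3^(1/6)*98^(1/3)*c/28))*exp(-3^(2/3)*98^(1/3)*c/28)


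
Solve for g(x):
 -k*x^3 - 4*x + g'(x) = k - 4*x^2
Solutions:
 g(x) = C1 + k*x^4/4 + k*x - 4*x^3/3 + 2*x^2


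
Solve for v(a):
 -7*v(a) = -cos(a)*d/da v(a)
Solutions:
 v(a) = C1*sqrt(sin(a) + 1)*(sin(a)^3 + 3*sin(a)^2 + 3*sin(a) + 1)/(sqrt(sin(a) - 1)*(sin(a)^3 - 3*sin(a)^2 + 3*sin(a) - 1))


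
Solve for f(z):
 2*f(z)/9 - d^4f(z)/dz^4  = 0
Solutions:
 f(z) = C1*exp(-2^(1/4)*sqrt(3)*z/3) + C2*exp(2^(1/4)*sqrt(3)*z/3) + C3*sin(2^(1/4)*sqrt(3)*z/3) + C4*cos(2^(1/4)*sqrt(3)*z/3)


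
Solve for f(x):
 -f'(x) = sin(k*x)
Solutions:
 f(x) = C1 + cos(k*x)/k


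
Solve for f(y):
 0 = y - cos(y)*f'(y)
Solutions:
 f(y) = C1 + Integral(y/cos(y), y)


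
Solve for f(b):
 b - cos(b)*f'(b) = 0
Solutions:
 f(b) = C1 + Integral(b/cos(b), b)


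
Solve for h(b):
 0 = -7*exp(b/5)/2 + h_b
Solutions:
 h(b) = C1 + 35*exp(b/5)/2


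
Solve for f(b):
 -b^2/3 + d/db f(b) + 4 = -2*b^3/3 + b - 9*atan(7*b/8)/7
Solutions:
 f(b) = C1 - b^4/6 + b^3/9 + b^2/2 - 9*b*atan(7*b/8)/7 - 4*b + 36*log(49*b^2 + 64)/49


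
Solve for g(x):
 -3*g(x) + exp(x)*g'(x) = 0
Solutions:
 g(x) = C1*exp(-3*exp(-x))


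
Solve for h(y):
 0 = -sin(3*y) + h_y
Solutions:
 h(y) = C1 - cos(3*y)/3


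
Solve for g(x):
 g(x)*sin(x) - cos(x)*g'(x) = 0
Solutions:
 g(x) = C1/cos(x)


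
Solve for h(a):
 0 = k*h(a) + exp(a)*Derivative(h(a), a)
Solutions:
 h(a) = C1*exp(k*exp(-a))


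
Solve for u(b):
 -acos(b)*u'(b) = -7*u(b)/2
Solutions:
 u(b) = C1*exp(7*Integral(1/acos(b), b)/2)
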